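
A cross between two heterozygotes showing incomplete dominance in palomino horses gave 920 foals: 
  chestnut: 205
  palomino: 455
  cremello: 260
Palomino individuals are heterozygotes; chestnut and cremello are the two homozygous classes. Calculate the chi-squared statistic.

6.685

With incomplete dominance, a heterozygote × heterozygote cross gives a 1:2:1 phenotypic ratio.
The 1:2:1 ratio has 4 parts, so with N = 920 the expected counts are:
  chestnut: 920 × 1/4 = 230
  palomino: 920 × 2/4 = 460
  cremello: 920 × 1/4 = 230
χ² = Σ (O − E)² / E
  chestnut: (205 − 230)² / 230 = 2.7174
  palomino: (455 − 460)² / 460 = 0.0543
  cremello: (260 − 230)² / 230 = 3.9130
χ² = 2.7174 + 0.0543 + 3.9130 = 6.6847 ≈ 6.685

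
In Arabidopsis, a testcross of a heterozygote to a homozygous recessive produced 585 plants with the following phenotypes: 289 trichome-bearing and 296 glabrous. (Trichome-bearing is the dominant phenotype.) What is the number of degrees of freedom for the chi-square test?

A testcross of a heterozygote (Aa × aa) gives a 1:1 phenotypic ratio.
A goodness-of-fit test with 2 phenotype classes has df = 2 − 1 = 1.

1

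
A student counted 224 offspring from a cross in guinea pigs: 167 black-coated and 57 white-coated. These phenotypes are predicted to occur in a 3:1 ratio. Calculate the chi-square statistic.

The 3:1 ratio has 4 parts, so with N = 224 the expected counts are:
  black-coated: 224 × 3/4 = 168
  white-coated: 224 × 1/4 = 56
χ² = Σ (O − E)² / E
  black-coated: (167 − 168)² / 168 = 0.0060
  white-coated: (57 − 56)² / 56 = 0.0179
χ² = 0.0060 + 0.0179 = 0.0239 ≈ 0.024

0.024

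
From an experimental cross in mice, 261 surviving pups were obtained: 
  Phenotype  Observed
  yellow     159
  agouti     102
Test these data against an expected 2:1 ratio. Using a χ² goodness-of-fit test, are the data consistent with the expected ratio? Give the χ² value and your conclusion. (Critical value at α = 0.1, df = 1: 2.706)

Expected counts for N = 261 under a 2:1 ratio (total parts = 3):
  yellow: 261 × 2/3 = 174
  agouti: 261 × 1/3 = 87
χ² = Σ (O − E)² / E
  yellow: (159 − 174)² / 174 = 1.2931
  agouti: (102 − 87)² / 87 = 2.5862
χ² = 1.2931 + 2.5862 = 3.8793 ≈ 3.879
Degrees of freedom = 2 − 1 = 1; critical value at α = 0.1 is 2.706.
Since 3.879 > 2.706, we reject the null hypothesis — the data do not fit the 2:1 ratio.

3.879; not consistent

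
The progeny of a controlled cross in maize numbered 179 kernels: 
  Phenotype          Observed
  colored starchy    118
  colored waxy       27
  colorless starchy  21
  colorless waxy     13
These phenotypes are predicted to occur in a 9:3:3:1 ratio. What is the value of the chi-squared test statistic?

Expected counts for N = 179 under a 9:3:3:1 ratio (total parts = 16):
  colored starchy: 179 × 9/16 = 100.6875
  colored waxy: 179 × 3/16 = 33.5625
  colorless starchy: 179 × 3/16 = 33.5625
  colorless waxy: 179 × 1/16 = 11.1875
χ² = Σ (O − E)² / E
  colored starchy: (118 − 100.6875)² / 100.6875 = 2.9768
  colored waxy: (27 − 33.5625)² / 33.5625 = 1.2832
  colorless starchy: (21 − 33.5625)² / 33.5625 = 4.7022
  colorless waxy: (13 − 11.1875)² / 11.1875 = 0.2936
χ² = 2.9768 + 1.2832 + 4.7022 + 0.2936 = 9.2558 ≈ 9.256

9.256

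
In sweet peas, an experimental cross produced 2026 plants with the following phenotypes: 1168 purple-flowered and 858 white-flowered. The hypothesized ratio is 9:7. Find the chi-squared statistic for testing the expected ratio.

Under the 9:7 hypothesis (Σ ratio = 16, N = 2026):
  purple-flowered: 2026 × 9/16 = 1139.625
  white-flowered: 2026 × 7/16 = 886.375
χ² = Σ (O − E)² / E
  purple-flowered: (1168 − 1139.625)² / 1139.625 = 0.7065
  white-flowered: (858 − 886.375)² / 886.375 = 0.9084
χ² = 0.7065 + 0.9084 = 1.6149 ≈ 1.615

1.615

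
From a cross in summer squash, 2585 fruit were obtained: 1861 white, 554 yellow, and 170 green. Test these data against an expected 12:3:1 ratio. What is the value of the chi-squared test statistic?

Under the 12:3:1 hypothesis (Σ ratio = 16, N = 2585):
  white: 2585 × 12/16 = 1938.75
  yellow: 2585 × 3/16 = 484.6875
  green: 2585 × 1/16 = 161.5625
χ² = Σ (O − E)² / E
  white: (1861 − 1938.75)² / 1938.75 = 3.1180
  yellow: (554 − 484.6875)² / 484.6875 = 9.9120
  green: (170 − 161.5625)² / 161.5625 = 0.4406
χ² = 3.1180 + 9.9120 + 0.4406 = 13.4706 ≈ 13.471

13.471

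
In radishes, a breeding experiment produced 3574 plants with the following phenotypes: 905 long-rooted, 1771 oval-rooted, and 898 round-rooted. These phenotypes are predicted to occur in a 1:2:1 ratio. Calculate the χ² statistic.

Under the 1:2:1 hypothesis (Σ ratio = 4, N = 3574):
  long-rooted: 3574 × 1/4 = 893.5
  oval-rooted: 3574 × 2/4 = 1787
  round-rooted: 3574 × 1/4 = 893.5
χ² = Σ (O − E)² / E
  long-rooted: (905 − 893.5)² / 893.5 = 0.1480
  oval-rooted: (1771 − 1787)² / 1787 = 0.1433
  round-rooted: (898 − 893.5)² / 893.5 = 0.0227
χ² = 0.1480 + 0.1433 + 0.0227 = 0.314

0.314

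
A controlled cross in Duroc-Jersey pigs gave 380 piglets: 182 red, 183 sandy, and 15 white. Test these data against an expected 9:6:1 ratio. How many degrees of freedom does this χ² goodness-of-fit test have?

2

A goodness-of-fit test with 3 phenotype classes has df = 3 − 1 = 2.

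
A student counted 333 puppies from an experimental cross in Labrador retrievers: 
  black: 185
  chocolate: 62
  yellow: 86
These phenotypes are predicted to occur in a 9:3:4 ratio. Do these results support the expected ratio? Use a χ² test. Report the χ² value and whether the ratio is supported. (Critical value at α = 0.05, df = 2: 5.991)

0.122; consistent

Total ratio parts = 16. Expected numbers out of 333:
  black: 333 × 9/16 = 187.3125
  chocolate: 333 × 3/16 = 62.4375
  yellow: 333 × 4/16 = 83.25
χ² = Σ (O − E)² / E
  black: (185 − 187.3125)² / 187.3125 = 0.0285
  chocolate: (62 − 62.4375)² / 62.4375 = 0.0031
  yellow: (86 − 83.25)² / 83.25 = 0.0908
χ² = 0.0285 + 0.0031 + 0.0908 = 0.1224 ≈ 0.122
Degrees of freedom = 3 − 1 = 2; critical value at α = 0.05 is 5.991.
Since 0.122 < 5.991, we fail to reject the null hypothesis — the data are consistent with the 9:3:4 ratio.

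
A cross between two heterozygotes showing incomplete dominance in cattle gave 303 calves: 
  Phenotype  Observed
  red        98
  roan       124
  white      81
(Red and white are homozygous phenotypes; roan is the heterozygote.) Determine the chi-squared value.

11.891

With incomplete dominance, a heterozygote × heterozygote cross gives a 1:2:1 phenotypic ratio.
Total ratio parts = 4. Expected numbers out of 303:
  red: 303 × 1/4 = 75.75
  roan: 303 × 2/4 = 151.5
  white: 303 × 1/4 = 75.75
χ² = Σ (O − E)² / E
  red: (98 − 75.75)² / 75.75 = 6.5355
  roan: (124 − 151.5)² / 151.5 = 4.9917
  white: (81 − 75.75)² / 75.75 = 0.3639
χ² = 6.5355 + 4.9917 + 0.3639 = 11.8911 ≈ 11.891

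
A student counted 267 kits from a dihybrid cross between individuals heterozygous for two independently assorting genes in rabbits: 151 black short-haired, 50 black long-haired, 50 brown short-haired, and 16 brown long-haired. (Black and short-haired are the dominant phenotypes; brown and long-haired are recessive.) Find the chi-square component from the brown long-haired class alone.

0.028

A dihybrid F₂ with independent assortment and complete dominance at both loci gives a 9:3:3:1 phenotypic ratio.
The 9:3:3:1 ratio has 16 parts, so with N = 267 the expected counts are:
  black short-haired: 267 × 9/16 = 150.1875
  black long-haired: 267 × 3/16 = 50.0625
  brown short-haired: 267 × 3/16 = 50.0625
  brown long-haired: 267 × 1/16 = 16.6875
Contribution of brown long-haired: (16 − 16.6875)² / 16.6875 = 0.0283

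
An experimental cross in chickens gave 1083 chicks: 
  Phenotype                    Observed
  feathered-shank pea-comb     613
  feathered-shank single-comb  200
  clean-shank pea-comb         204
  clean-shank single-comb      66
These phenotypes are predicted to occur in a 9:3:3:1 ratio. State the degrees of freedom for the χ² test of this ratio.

A goodness-of-fit test with 4 phenotype classes has df = 4 − 1 = 3.

3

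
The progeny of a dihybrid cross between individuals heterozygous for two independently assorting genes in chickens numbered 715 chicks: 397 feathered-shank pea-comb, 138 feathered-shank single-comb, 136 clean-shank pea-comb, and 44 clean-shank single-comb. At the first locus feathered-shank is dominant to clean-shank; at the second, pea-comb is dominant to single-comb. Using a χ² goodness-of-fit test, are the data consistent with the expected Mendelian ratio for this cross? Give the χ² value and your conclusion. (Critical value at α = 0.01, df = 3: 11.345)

A dihybrid F₂ with independent assortment and complete dominance at both loci gives a 9:3:3:1 phenotypic ratio.
Expected counts for N = 715 under a 9:3:3:1 ratio (total parts = 16):
  feathered-shank pea-comb: 715 × 9/16 = 402.1875
  feathered-shank single-comb: 715 × 3/16 = 134.0625
  clean-shank pea-comb: 715 × 3/16 = 134.0625
  clean-shank single-comb: 715 × 1/16 = 44.6875
χ² = Σ (O − E)² / E
  feathered-shank pea-comb: (397 − 402.1875)² / 402.1875 = 0.0669
  feathered-shank single-comb: (138 − 134.0625)² / 134.0625 = 0.1156
  clean-shank pea-comb: (136 − 134.0625)² / 134.0625 = 0.0280
  clean-shank single-comb: (44 − 44.6875)² / 44.6875 = 0.0106
χ² = 0.0669 + 0.1156 + 0.0280 + 0.0106 = 0.2211 ≈ 0.221
Degrees of freedom = 4 − 1 = 3; critical value at α = 0.01 is 11.345.
Since 0.221 < 11.345, we fail to reject the null hypothesis — the data are consistent with the 9:3:3:1 ratio.

0.221; consistent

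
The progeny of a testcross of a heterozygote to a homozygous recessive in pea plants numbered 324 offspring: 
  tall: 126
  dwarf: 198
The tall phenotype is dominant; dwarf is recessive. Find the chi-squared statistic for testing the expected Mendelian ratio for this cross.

16.000

A testcross of a heterozygote (Aa × aa) gives a 1:1 phenotypic ratio.
Expected counts for N = 324 under a 1:1 ratio (total parts = 2):
  tall: 324 × 1/2 = 162
  dwarf: 324 × 1/2 = 162
χ² = Σ (O − E)² / E
  tall: (126 − 162)² / 162 = 8.0000
  dwarf: (198 − 162)² / 162 = 8.0000
χ² = 8.0000 + 8.0000 = 16.000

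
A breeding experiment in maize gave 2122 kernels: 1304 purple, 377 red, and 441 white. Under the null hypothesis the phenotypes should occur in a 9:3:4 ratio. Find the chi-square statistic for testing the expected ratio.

Total ratio parts = 16. Expected numbers out of 2122:
  purple: 2122 × 9/16 = 1193.625
  red: 2122 × 3/16 = 397.875
  white: 2122 × 4/16 = 530.5
χ² = Σ (O − E)² / E
  purple: (1304 − 1193.625)² / 1193.625 = 10.2064
  red: (377 − 397.875)² / 397.875 = 1.0952
  white: (441 − 530.5)² / 530.5 = 15.0994
χ² = 10.2064 + 1.0952 + 15.0994 = 26.401

26.401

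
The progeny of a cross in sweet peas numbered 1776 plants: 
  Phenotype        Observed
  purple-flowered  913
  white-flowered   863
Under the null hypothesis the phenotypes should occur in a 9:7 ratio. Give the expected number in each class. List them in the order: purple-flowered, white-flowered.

Total ratio parts = 16. Expected numbers out of 1776:
  purple-flowered: 1776 × 9/16 = 999
  white-flowered: 1776 × 7/16 = 777

999, 777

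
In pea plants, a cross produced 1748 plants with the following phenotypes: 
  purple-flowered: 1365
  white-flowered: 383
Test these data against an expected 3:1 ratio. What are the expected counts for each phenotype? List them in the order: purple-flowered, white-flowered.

The 3:1 ratio has 4 parts, so with N = 1748 the expected counts are:
  purple-flowered: 1748 × 3/4 = 1311
  white-flowered: 1748 × 1/4 = 437

1311, 437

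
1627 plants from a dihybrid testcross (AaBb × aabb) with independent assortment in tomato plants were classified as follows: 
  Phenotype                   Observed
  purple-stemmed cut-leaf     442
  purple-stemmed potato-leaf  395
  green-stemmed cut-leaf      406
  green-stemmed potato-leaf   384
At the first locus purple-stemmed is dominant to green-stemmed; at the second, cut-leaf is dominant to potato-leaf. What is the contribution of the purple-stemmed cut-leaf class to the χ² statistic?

A dihybrid testcross with independent assortment gives a 1:1:1:1 ratio.
Total ratio parts = 4. Expected numbers out of 1627:
  purple-stemmed cut-leaf: 1627 × 1/4 = 406.75
  purple-stemmed potato-leaf: 1627 × 1/4 = 406.75
  green-stemmed cut-leaf: 1627 × 1/4 = 406.75
  green-stemmed potato-leaf: 1627 × 1/4 = 406.75
Contribution of purple-stemmed cut-leaf: (442 − 406.75)² / 406.75 = 3.0549

3.055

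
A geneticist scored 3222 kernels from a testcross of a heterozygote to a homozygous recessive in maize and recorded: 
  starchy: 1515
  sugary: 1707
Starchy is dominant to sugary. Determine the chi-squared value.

11.441

A testcross of a heterozygote (Aa × aa) gives a 1:1 phenotypic ratio.
Total ratio parts = 2. Expected numbers out of 3222:
  starchy: 3222 × 1/2 = 1611
  sugary: 3222 × 1/2 = 1611
χ² = Σ (O − E)² / E
  starchy: (1515 − 1611)² / 1611 = 5.7207
  sugary: (1707 − 1611)² / 1611 = 5.7207
χ² = 5.7207 + 5.7207 = 11.4414 ≈ 11.441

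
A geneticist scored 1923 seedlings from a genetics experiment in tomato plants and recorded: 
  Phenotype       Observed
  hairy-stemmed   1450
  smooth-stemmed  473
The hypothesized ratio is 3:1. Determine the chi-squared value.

0.167

Under the 3:1 hypothesis (Σ ratio = 4, N = 1923):
  hairy-stemmed: 1923 × 3/4 = 1442.25
  smooth-stemmed: 1923 × 1/4 = 480.75
χ² = Σ (O − E)² / E
  hairy-stemmed: (1450 − 1442.25)² / 1442.25 = 0.0416
  smooth-stemmed: (473 − 480.75)² / 480.75 = 0.1249
χ² = 0.0416 + 0.1249 = 0.1665 ≈ 0.167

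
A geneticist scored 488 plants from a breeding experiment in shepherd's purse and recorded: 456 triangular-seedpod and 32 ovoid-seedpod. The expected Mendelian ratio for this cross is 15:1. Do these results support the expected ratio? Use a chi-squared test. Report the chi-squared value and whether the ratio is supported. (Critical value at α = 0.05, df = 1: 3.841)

Expected counts for N = 488 under a 15:1 ratio (total parts = 16):
  triangular-seedpod: 488 × 15/16 = 457.5
  ovoid-seedpod: 488 × 1/16 = 30.5
χ² = Σ (O − E)² / E
  triangular-seedpod: (456 − 457.5)² / 457.5 = 0.0049
  ovoid-seedpod: (32 − 30.5)² / 30.5 = 0.0738
χ² = 0.0049 + 0.0738 = 0.0787 ≈ 0.079
Degrees of freedom = 2 − 1 = 1; critical value at α = 0.05 is 3.841.
Since 0.079 < 3.841, we fail to reject the null hypothesis — the data are consistent with the 15:1 ratio.

0.079; consistent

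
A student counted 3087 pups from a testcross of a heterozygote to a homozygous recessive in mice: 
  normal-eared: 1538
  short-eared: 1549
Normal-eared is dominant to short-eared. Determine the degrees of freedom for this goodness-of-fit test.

1

A testcross of a heterozygote (Aa × aa) gives a 1:1 phenotypic ratio.
A goodness-of-fit test with 2 phenotype classes has df = 2 − 1 = 1.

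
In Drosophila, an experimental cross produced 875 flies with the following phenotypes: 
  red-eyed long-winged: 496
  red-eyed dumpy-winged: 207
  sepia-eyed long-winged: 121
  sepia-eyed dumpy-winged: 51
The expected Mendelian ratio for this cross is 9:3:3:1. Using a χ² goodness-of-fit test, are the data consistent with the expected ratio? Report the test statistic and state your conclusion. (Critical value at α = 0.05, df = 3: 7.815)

22.818; not consistent

Total ratio parts = 16. Expected numbers out of 875:
  red-eyed long-winged: 875 × 9/16 = 492.1875
  red-eyed dumpy-winged: 875 × 3/16 = 164.0625
  sepia-eyed long-winged: 875 × 3/16 = 164.0625
  sepia-eyed dumpy-winged: 875 × 1/16 = 54.6875
χ² = Σ (O − E)² / E
  red-eyed long-winged: (496 − 492.1875)² / 492.1875 = 0.0295
  red-eyed dumpy-winged: (207 − 164.0625)² / 164.0625 = 11.2374
  sepia-eyed long-winged: (121 − 164.0625)² / 164.0625 = 11.3029
  sepia-eyed dumpy-winged: (51 − 54.6875)² / 54.6875 = 0.2486
χ² = 0.0295 + 11.2374 + 11.3029 + 0.2486 = 22.8184 ≈ 22.818
Degrees of freedom = 4 − 1 = 3; critical value at α = 0.05 is 7.815.
Since 22.818 > 7.815, we reject the null hypothesis — the data do not fit the 9:3:3:1 ratio.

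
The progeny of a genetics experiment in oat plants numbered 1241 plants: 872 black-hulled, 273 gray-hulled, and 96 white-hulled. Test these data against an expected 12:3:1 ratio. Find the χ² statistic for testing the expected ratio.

15.075

Expected counts for N = 1241 under a 12:3:1 ratio (total parts = 16):
  black-hulled: 1241 × 12/16 = 930.75
  gray-hulled: 1241 × 3/16 = 232.6875
  white-hulled: 1241 × 1/16 = 77.5625
χ² = Σ (O − E)² / E
  black-hulled: (872 − 930.75)² / 930.75 = 3.7084
  gray-hulled: (273 − 232.6875)² / 232.6875 = 6.9840
  white-hulled: (96 − 77.5625)² / 77.5625 = 4.3828
χ² = 3.7084 + 6.9840 + 4.3828 = 15.0752 ≈ 15.075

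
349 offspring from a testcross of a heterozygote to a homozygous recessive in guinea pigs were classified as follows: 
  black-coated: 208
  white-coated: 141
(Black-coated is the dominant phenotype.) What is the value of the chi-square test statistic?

12.862

A testcross of a heterozygote (Aa × aa) gives a 1:1 phenotypic ratio.
Total ratio parts = 2. Expected numbers out of 349:
  black-coated: 349 × 1/2 = 174.5
  white-coated: 349 × 1/2 = 174.5
χ² = Σ (O − E)² / E
  black-coated: (208 − 174.5)² / 174.5 = 6.4312
  white-coated: (141 − 174.5)² / 174.5 = 6.4312
χ² = 6.4312 + 6.4312 = 12.8624 ≈ 12.862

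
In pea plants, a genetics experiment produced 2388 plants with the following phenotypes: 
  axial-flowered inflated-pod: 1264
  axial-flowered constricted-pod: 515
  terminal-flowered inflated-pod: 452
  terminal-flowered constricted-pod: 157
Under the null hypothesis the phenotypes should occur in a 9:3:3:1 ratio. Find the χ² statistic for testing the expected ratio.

Expected counts for N = 2388 under a 9:3:3:1 ratio (total parts = 16):
  axial-flowered inflated-pod: 2388 × 9/16 = 1343.25
  axial-flowered constricted-pod: 2388 × 3/16 = 447.75
  terminal-flowered inflated-pod: 2388 × 3/16 = 447.75
  terminal-flowered constricted-pod: 2388 × 1/16 = 149.25
χ² = Σ (O − E)² / E
  axial-flowered inflated-pod: (1264 − 1343.25)² / 1343.25 = 4.6756
  axial-flowered constricted-pod: (515 − 447.75)² / 447.75 = 10.1006
  terminal-flowered inflated-pod: (452 − 447.75)² / 447.75 = 0.0403
  terminal-flowered constricted-pod: (157 − 149.25)² / 149.25 = 0.4024
χ² = 4.6756 + 10.1006 + 0.0403 + 0.4024 = 15.2189 ≈ 15.219

15.219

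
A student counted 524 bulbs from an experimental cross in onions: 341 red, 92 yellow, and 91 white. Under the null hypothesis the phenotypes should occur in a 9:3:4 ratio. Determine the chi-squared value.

19.869

Total ratio parts = 16. Expected numbers out of 524:
  red: 524 × 9/16 = 294.75
  yellow: 524 × 3/16 = 98.25
  white: 524 × 4/16 = 131
χ² = Σ (O − E)² / E
  red: (341 − 294.75)² / 294.75 = 7.2572
  yellow: (92 − 98.25)² / 98.25 = 0.3976
  white: (91 − 131)² / 131 = 12.2137
χ² = 7.2572 + 0.3976 + 12.2137 = 19.8685 ≈ 19.869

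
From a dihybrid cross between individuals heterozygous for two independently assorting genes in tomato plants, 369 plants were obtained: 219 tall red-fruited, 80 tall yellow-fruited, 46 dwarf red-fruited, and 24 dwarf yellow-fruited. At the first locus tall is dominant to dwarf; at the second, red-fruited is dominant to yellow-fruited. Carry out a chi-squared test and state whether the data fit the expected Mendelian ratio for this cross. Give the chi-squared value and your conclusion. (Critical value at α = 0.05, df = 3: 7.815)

A dihybrid F₂ with independent assortment and complete dominance at both loci gives a 9:3:3:1 phenotypic ratio.
Expected counts for N = 369 under a 9:3:3:1 ratio (total parts = 16):
  tall red-fruited: 369 × 9/16 = 207.5625
  tall yellow-fruited: 369 × 3/16 = 69.1875
  dwarf red-fruited: 369 × 3/16 = 69.1875
  dwarf yellow-fruited: 369 × 1/16 = 23.0625
χ² = Σ (O − E)² / E
  tall red-fruited: (219 − 207.5625)² / 207.5625 = 0.6303
  tall yellow-fruited: (80 − 69.1875)² / 69.1875 = 1.6898
  dwarf red-fruited: (46 − 69.1875)² / 69.1875 = 7.7711
  dwarf yellow-fruited: (24 − 23.0625)² / 23.0625 = 0.0381
χ² = 0.6303 + 1.6898 + 7.7711 + 0.0381 = 10.1293 ≈ 10.129
Degrees of freedom = 4 − 1 = 3; critical value at α = 0.05 is 7.815.
Since 10.129 > 7.815, we reject the null hypothesis — the data do not fit the 9:3:3:1 ratio.

10.129; not consistent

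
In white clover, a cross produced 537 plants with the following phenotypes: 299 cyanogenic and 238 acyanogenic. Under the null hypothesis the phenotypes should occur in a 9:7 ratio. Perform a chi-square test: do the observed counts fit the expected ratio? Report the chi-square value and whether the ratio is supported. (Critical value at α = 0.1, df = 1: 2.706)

0.071; consistent

The 9:7 ratio has 16 parts, so with N = 537 the expected counts are:
  cyanogenic: 537 × 9/16 = 302.0625
  acyanogenic: 537 × 7/16 = 234.9375
χ² = Σ (O − E)² / E
  cyanogenic: (299 − 302.0625)² / 302.0625 = 0.0310
  acyanogenic: (238 − 234.9375)² / 234.9375 = 0.0399
χ² = 0.0310 + 0.0399 = 0.0709 ≈ 0.071
Degrees of freedom = 2 − 1 = 1; critical value at α = 0.1 is 2.706.
Since 0.071 < 2.706, we fail to reject the null hypothesis — the data are consistent with the 9:7 ratio.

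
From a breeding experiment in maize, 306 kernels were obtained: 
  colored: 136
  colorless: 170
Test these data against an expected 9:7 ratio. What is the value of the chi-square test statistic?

17.330

Total ratio parts = 16. Expected numbers out of 306:
  colored: 306 × 9/16 = 172.125
  colorless: 306 × 7/16 = 133.875
χ² = Σ (O − E)² / E
  colored: (136 − 172.125)² / 172.125 = 7.5818
  colorless: (170 − 133.875)² / 133.875 = 9.7480
χ² = 7.5818 + 9.7480 = 17.3298 ≈ 17.330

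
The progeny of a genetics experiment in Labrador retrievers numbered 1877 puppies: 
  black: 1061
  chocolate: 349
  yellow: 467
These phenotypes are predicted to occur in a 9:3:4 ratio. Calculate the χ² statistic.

0.061

Total ratio parts = 16. Expected numbers out of 1877:
  black: 1877 × 9/16 = 1055.8125
  chocolate: 1877 × 3/16 = 351.9375
  yellow: 1877 × 4/16 = 469.25
χ² = Σ (O − E)² / E
  black: (1061 − 1055.8125)² / 1055.8125 = 0.0255
  chocolate: (349 − 351.9375)² / 351.9375 = 0.0245
  yellow: (467 − 469.25)² / 469.25 = 0.0108
χ² = 0.0255 + 0.0245 + 0.0108 = 0.0608 ≈ 0.061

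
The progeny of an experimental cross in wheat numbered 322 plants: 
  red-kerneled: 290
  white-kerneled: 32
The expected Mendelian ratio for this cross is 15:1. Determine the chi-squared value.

Total ratio parts = 16. Expected numbers out of 322:
  red-kerneled: 322 × 15/16 = 301.875
  white-kerneled: 322 × 1/16 = 20.125
χ² = Σ (O − E)² / E
  red-kerneled: (290 − 301.875)² / 301.875 = 0.4671
  white-kerneled: (32 − 20.125)² / 20.125 = 7.0070
χ² = 0.4671 + 7.0070 = 7.4741 ≈ 7.474

7.474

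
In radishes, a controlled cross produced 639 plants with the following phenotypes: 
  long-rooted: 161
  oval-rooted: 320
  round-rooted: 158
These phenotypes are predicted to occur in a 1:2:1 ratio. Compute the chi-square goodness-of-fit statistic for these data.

Under the 1:2:1 hypothesis (Σ ratio = 4, N = 639):
  long-rooted: 639 × 1/4 = 159.75
  oval-rooted: 639 × 2/4 = 319.5
  round-rooted: 639 × 1/4 = 159.75
χ² = Σ (O − E)² / E
  long-rooted: (161 − 159.75)² / 159.75 = 0.0098
  oval-rooted: (320 − 319.5)² / 319.5 = 0.0008
  round-rooted: (158 − 159.75)² / 159.75 = 0.0192
χ² = 0.0098 + 0.0008 + 0.0192 = 0.0298 ≈ 0.030

0.030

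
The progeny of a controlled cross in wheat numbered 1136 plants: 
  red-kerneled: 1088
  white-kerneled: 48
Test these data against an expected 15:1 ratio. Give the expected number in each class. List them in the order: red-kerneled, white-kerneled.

Expected counts for N = 1136 under a 15:1 ratio (total parts = 16):
  red-kerneled: 1136 × 15/16 = 1065
  white-kerneled: 1136 × 1/16 = 71

1065, 71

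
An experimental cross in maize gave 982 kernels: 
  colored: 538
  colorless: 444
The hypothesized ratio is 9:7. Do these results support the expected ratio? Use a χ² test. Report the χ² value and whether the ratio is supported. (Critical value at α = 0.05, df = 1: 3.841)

The 9:7 ratio has 16 parts, so with N = 982 the expected counts are:
  colored: 982 × 9/16 = 552.375
  colorless: 982 × 7/16 = 429.625
χ² = Σ (O − E)² / E
  colored: (538 − 552.375)² / 552.375 = 0.3741
  colorless: (444 − 429.625)² / 429.625 = 0.4810
χ² = 0.3741 + 0.4810 = 0.8551 ≈ 0.855
Degrees of freedom = 2 − 1 = 1; critical value at α = 0.05 is 3.841.
Since 0.855 < 3.841, we fail to reject the null hypothesis — the data are consistent with the 9:7 ratio.

0.855; consistent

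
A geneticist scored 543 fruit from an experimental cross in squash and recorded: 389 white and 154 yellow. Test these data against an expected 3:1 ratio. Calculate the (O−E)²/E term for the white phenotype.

Under the 3:1 hypothesis (Σ ratio = 4, N = 543):
  white: 543 × 3/4 = 407.25
  yellow: 543 × 1/4 = 135.75
Contribution of white: (389 − 407.25)² / 407.25 = 0.8178

0.818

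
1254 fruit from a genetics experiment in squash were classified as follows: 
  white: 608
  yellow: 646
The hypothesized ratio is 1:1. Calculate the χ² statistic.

1.152

Under the 1:1 hypothesis (Σ ratio = 2, N = 1254):
  white: 1254 × 1/2 = 627
  yellow: 1254 × 1/2 = 627
χ² = Σ (O − E)² / E
  white: (608 − 627)² / 627 = 0.5758
  yellow: (646 − 627)² / 627 = 0.5758
χ² = 0.5758 + 0.5758 = 1.1516 ≈ 1.152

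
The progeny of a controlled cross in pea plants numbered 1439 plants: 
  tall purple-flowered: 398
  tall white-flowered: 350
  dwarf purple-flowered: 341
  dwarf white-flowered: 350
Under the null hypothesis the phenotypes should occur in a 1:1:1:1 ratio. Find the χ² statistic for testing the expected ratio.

Under the 1:1:1:1 hypothesis (Σ ratio = 4, N = 1439):
  tall purple-flowered: 1439 × 1/4 = 359.75
  tall white-flowered: 1439 × 1/4 = 359.75
  dwarf purple-flowered: 1439 × 1/4 = 359.75
  dwarf white-flowered: 1439 × 1/4 = 359.75
χ² = Σ (O − E)² / E
  tall purple-flowered: (398 − 359.75)² / 359.75 = 4.0669
  tall white-flowered: (350 − 359.75)² / 359.75 = 0.2642
  dwarf purple-flowered: (341 − 359.75)² / 359.75 = 0.9772
  dwarf white-flowered: (350 − 359.75)² / 359.75 = 0.2642
χ² = 4.0669 + 0.2642 + 0.9772 + 0.2642 = 5.5725 ≈ 5.573

5.573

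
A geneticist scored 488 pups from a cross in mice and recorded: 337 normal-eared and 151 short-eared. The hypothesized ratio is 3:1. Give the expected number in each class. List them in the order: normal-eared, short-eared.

Under the 3:1 hypothesis (Σ ratio = 4, N = 488):
  normal-eared: 488 × 3/4 = 366
  short-eared: 488 × 1/4 = 122

366, 122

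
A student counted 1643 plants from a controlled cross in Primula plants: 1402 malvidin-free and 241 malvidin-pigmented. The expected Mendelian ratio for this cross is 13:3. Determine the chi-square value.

17.968

The 13:3 ratio has 16 parts, so with N = 1643 the expected counts are:
  malvidin-free: 1643 × 13/16 = 1334.9375
  malvidin-pigmented: 1643 × 3/16 = 308.0625
χ² = Σ (O − E)² / E
  malvidin-free: (1402 − 1334.9375)² / 1334.9375 = 3.3690
  malvidin-pigmented: (241 − 308.0625)² / 308.0625 = 14.5989
χ² = 3.3690 + 14.5989 = 17.9679 ≈ 17.968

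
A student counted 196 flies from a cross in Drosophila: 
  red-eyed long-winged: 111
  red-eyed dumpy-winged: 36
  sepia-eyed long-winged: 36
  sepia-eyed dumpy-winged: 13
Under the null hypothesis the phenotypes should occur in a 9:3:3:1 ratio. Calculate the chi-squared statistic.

Total ratio parts = 16. Expected numbers out of 196:
  red-eyed long-winged: 196 × 9/16 = 110.25
  red-eyed dumpy-winged: 196 × 3/16 = 36.75
  sepia-eyed long-winged: 196 × 3/16 = 36.75
  sepia-eyed dumpy-winged: 196 × 1/16 = 12.25
χ² = Σ (O − E)² / E
  red-eyed long-winged: (111 − 110.25)² / 110.25 = 0.0051
  red-eyed dumpy-winged: (36 − 36.75)² / 36.75 = 0.0153
  sepia-eyed long-winged: (36 − 36.75)² / 36.75 = 0.0153
  sepia-eyed dumpy-winged: (13 − 12.25)² / 12.25 = 0.0459
χ² = 0.0051 + 0.0153 + 0.0153 + 0.0459 = 0.0816 ≈ 0.082

0.082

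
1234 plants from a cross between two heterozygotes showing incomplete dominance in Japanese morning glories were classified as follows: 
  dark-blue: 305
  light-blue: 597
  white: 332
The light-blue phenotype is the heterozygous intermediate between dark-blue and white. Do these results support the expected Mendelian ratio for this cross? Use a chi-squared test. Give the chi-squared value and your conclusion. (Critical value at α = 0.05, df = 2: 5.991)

With incomplete dominance, a heterozygote × heterozygote cross gives a 1:2:1 phenotypic ratio.
Under the 1:2:1 hypothesis (Σ ratio = 4, N = 1234):
  dark-blue: 1234 × 1/4 = 308.5
  light-blue: 1234 × 2/4 = 617
  white: 1234 × 1/4 = 308.5
χ² = Σ (O − E)² / E
  dark-blue: (305 − 308.5)² / 308.5 = 0.0397
  light-blue: (597 − 617)² / 617 = 0.6483
  white: (332 − 308.5)² / 308.5 = 1.7901
χ² = 0.0397 + 0.6483 + 1.7901 = 2.4781 ≈ 2.478
Degrees of freedom = 3 − 1 = 2; critical value at α = 0.05 is 5.991.
Since 2.478 < 5.991, we fail to reject the null hypothesis — the data are consistent with the 1:2:1 ratio.

2.478; consistent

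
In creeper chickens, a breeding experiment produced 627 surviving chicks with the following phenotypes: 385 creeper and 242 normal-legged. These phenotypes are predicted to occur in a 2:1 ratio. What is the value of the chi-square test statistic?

7.816

Under the 2:1 hypothesis (Σ ratio = 3, N = 627):
  creeper: 627 × 2/3 = 418
  normal-legged: 627 × 1/3 = 209
χ² = Σ (O − E)² / E
  creeper: (385 − 418)² / 418 = 2.6053
  normal-legged: (242 − 209)² / 209 = 5.2105
χ² = 2.6053 + 5.2105 = 7.8158 ≈ 7.816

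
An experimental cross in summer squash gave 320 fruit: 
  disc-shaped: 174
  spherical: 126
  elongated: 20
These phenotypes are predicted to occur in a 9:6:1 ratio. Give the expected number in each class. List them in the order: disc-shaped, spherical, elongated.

Under the 9:6:1 hypothesis (Σ ratio = 16, N = 320):
  disc-shaped: 320 × 9/16 = 180
  spherical: 320 × 6/16 = 120
  elongated: 320 × 1/16 = 20

180, 120, 20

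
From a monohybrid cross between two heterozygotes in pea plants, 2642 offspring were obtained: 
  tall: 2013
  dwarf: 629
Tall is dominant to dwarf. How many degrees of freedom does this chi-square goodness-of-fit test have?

1

For a monohybrid cross between heterozygotes with complete dominance, the expected phenotypic ratio is 3:1.
A goodness-of-fit test with 2 phenotype classes has df = 2 − 1 = 1.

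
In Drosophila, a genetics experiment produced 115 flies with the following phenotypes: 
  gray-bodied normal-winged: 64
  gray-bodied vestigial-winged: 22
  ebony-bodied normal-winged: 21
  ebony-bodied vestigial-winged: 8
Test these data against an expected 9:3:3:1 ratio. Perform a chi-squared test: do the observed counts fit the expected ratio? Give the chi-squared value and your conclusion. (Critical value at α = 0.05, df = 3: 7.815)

Under the 9:3:3:1 hypothesis (Σ ratio = 16, N = 115):
  gray-bodied normal-winged: 115 × 9/16 = 64.6875
  gray-bodied vestigial-winged: 115 × 3/16 = 21.5625
  ebony-bodied normal-winged: 115 × 3/16 = 21.5625
  ebony-bodied vestigial-winged: 115 × 1/16 = 7.1875
χ² = Σ (O − E)² / E
  gray-bodied normal-winged: (64 − 64.6875)² / 64.6875 = 0.0073
  gray-bodied vestigial-winged: (22 − 21.5625)² / 21.5625 = 0.0089
  ebony-bodied normal-winged: (21 − 21.5625)² / 21.5625 = 0.0147
  ebony-bodied vestigial-winged: (8 − 7.1875)² / 7.1875 = 0.0918
χ² = 0.0073 + 0.0089 + 0.0147 + 0.0918 = 0.1227 ≈ 0.123
Degrees of freedom = 4 − 1 = 3; critical value at α = 0.05 is 7.815.
Since 0.123 < 7.815, we fail to reject the null hypothesis — the data are consistent with the 9:3:3:1 ratio.

0.123; consistent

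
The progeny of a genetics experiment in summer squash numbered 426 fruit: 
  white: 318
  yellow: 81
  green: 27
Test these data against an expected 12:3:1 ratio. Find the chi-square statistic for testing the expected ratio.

0.028

Under the 12:3:1 hypothesis (Σ ratio = 16, N = 426):
  white: 426 × 12/16 = 319.5
  yellow: 426 × 3/16 = 79.875
  green: 426 × 1/16 = 26.625
χ² = Σ (O − E)² / E
  white: (318 − 319.5)² / 319.5 = 0.0070
  yellow: (81 − 79.875)² / 79.875 = 0.0158
  green: (27 − 26.625)² / 26.625 = 0.0053
χ² = 0.0070 + 0.0158 + 0.0053 = 0.0281 ≈ 0.028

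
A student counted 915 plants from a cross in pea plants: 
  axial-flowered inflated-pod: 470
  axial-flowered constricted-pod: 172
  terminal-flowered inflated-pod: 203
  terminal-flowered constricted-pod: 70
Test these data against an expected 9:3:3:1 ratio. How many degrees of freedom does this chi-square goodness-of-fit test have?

3

A goodness-of-fit test with 4 phenotype classes has df = 4 − 1 = 3.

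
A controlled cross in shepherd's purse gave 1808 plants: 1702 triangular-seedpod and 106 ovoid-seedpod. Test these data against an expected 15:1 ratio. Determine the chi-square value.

0.463

The 15:1 ratio has 16 parts, so with N = 1808 the expected counts are:
  triangular-seedpod: 1808 × 15/16 = 1695
  ovoid-seedpod: 1808 × 1/16 = 113
χ² = Σ (O − E)² / E
  triangular-seedpod: (1702 − 1695)² / 1695 = 0.0289
  ovoid-seedpod: (106 − 113)² / 113 = 0.4336
χ² = 0.0289 + 0.4336 = 0.4625 ≈ 0.463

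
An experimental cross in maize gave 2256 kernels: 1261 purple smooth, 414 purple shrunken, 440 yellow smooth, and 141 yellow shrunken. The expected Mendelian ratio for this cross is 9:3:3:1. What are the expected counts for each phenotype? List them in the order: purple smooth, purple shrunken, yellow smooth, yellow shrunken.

1269, 423, 423, 141

Total ratio parts = 16. Expected numbers out of 2256:
  purple smooth: 2256 × 9/16 = 1269
  purple shrunken: 2256 × 3/16 = 423
  yellow smooth: 2256 × 3/16 = 423
  yellow shrunken: 2256 × 1/16 = 141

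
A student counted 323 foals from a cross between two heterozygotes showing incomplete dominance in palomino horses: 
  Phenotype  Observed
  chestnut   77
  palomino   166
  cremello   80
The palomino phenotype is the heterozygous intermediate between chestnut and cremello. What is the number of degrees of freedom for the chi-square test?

With incomplete dominance, a heterozygote × heterozygote cross gives a 1:2:1 phenotypic ratio.
A goodness-of-fit test with 3 phenotype classes has df = 3 − 1 = 2.

2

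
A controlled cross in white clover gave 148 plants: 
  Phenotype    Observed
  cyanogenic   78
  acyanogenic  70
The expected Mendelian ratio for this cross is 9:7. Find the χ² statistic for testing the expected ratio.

0.757

Under the 9:7 hypothesis (Σ ratio = 16, N = 148):
  cyanogenic: 148 × 9/16 = 83.25
  acyanogenic: 148 × 7/16 = 64.75
χ² = Σ (O − E)² / E
  cyanogenic: (78 − 83.25)² / 83.25 = 0.3311
  acyanogenic: (70 − 64.75)² / 64.75 = 0.4257
χ² = 0.3311 + 0.4257 = 0.7568 ≈ 0.757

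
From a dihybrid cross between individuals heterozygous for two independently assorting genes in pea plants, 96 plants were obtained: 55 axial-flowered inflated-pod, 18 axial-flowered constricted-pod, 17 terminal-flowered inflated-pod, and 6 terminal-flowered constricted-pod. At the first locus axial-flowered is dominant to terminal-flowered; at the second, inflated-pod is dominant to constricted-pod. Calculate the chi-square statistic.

0.074

A dihybrid F₂ with independent assortment and complete dominance at both loci gives a 9:3:3:1 phenotypic ratio.
The 9:3:3:1 ratio has 16 parts, so with N = 96 the expected counts are:
  axial-flowered inflated-pod: 96 × 9/16 = 54
  axial-flowered constricted-pod: 96 × 3/16 = 18
  terminal-flowered inflated-pod: 96 × 3/16 = 18
  terminal-flowered constricted-pod: 96 × 1/16 = 6
χ² = Σ (O − E)² / E
  axial-flowered inflated-pod: (55 − 54)² / 54 = 0.0185
  axial-flowered constricted-pod: (18 − 18)² / 18 = 0.0000
  terminal-flowered inflated-pod: (17 − 18)² / 18 = 0.0556
  terminal-flowered constricted-pod: (6 − 6)² / 6 = 0.0000
χ² = 0.0185 + 0.0000 + 0.0556 + 0.0000 = 0.0741 ≈ 0.074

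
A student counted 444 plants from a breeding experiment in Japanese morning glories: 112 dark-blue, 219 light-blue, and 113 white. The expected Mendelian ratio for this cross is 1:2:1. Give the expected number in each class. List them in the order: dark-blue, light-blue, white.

111, 222, 111

Under the 1:2:1 hypothesis (Σ ratio = 4, N = 444):
  dark-blue: 444 × 1/4 = 111
  light-blue: 444 × 2/4 = 222
  white: 444 × 1/4 = 111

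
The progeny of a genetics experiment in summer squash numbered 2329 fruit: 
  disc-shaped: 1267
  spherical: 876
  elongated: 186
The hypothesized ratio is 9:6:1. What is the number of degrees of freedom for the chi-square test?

A goodness-of-fit test with 3 phenotype classes has df = 3 − 1 = 2.

2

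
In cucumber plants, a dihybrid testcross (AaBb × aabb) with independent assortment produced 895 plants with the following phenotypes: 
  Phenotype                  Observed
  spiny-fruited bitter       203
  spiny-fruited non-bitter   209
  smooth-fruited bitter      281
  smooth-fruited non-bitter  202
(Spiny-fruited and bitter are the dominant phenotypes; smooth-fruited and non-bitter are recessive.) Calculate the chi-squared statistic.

A dihybrid testcross with independent assortment gives a 1:1:1:1 ratio.
Total ratio parts = 4. Expected numbers out of 895:
  spiny-fruited bitter: 895 × 1/4 = 223.75
  spiny-fruited non-bitter: 895 × 1/4 = 223.75
  smooth-fruited bitter: 895 × 1/4 = 223.75
  smooth-fruited non-bitter: 895 × 1/4 = 223.75
χ² = Σ (O − E)² / E
  spiny-fruited bitter: (203 − 223.75)² / 223.75 = 1.9243
  spiny-fruited non-bitter: (209 − 223.75)² / 223.75 = 0.9723
  smooth-fruited bitter: (281 − 223.75)² / 223.75 = 14.6483
  smooth-fruited non-bitter: (202 − 223.75)² / 223.75 = 2.1142
χ² = 1.9243 + 0.9723 + 14.6483 + 2.1142 = 19.6591 ≈ 19.659

19.659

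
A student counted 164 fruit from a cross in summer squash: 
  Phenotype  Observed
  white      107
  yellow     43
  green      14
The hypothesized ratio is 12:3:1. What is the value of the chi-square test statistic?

8.333

Expected counts for N = 164 under a 12:3:1 ratio (total parts = 16):
  white: 164 × 12/16 = 123
  yellow: 164 × 3/16 = 30.75
  green: 164 × 1/16 = 10.25
χ² = Σ (O − E)² / E
  white: (107 − 123)² / 123 = 2.0813
  yellow: (43 − 30.75)² / 30.75 = 4.8801
  green: (14 − 10.25)² / 10.25 = 1.3720
χ² = 2.0813 + 4.8801 + 1.3720 = 8.3334 ≈ 8.333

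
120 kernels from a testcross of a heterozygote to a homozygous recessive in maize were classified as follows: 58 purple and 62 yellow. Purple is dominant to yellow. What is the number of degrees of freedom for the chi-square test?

1

A testcross of a heterozygote (Aa × aa) gives a 1:1 phenotypic ratio.
A goodness-of-fit test with 2 phenotype classes has df = 2 − 1 = 1.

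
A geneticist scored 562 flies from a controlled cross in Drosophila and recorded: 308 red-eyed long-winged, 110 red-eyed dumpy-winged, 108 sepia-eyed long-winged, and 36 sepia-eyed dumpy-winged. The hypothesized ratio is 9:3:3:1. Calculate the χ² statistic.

The 9:3:3:1 ratio has 16 parts, so with N = 562 the expected counts are:
  red-eyed long-winged: 562 × 9/16 = 316.125
  red-eyed dumpy-winged: 562 × 3/16 = 105.375
  sepia-eyed long-winged: 562 × 3/16 = 105.375
  sepia-eyed dumpy-winged: 562 × 1/16 = 35.125
χ² = Σ (O − E)² / E
  red-eyed long-winged: (308 − 316.125)² / 316.125 = 0.2088
  red-eyed dumpy-winged: (110 − 105.375)² / 105.375 = 0.2030
  sepia-eyed long-winged: (108 − 105.375)² / 105.375 = 0.0654
  sepia-eyed dumpy-winged: (36 − 35.125)² / 35.125 = 0.0218
χ² = 0.2088 + 0.2030 + 0.0654 + 0.0218 = 0.499

0.499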